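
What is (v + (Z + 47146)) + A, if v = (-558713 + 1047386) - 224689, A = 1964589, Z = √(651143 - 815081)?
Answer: 2275719 + I*√163938 ≈ 2.2757e+6 + 404.89*I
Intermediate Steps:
Z = I*√163938 (Z = √(-163938) = I*√163938 ≈ 404.89*I)
v = 263984 (v = 488673 - 224689 = 263984)
(v + (Z + 47146)) + A = (263984 + (I*√163938 + 47146)) + 1964589 = (263984 + (47146 + I*√163938)) + 1964589 = (311130 + I*√163938) + 1964589 = 2275719 + I*√163938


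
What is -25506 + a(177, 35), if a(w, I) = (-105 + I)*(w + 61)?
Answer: -42166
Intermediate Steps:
a(w, I) = (-105 + I)*(61 + w)
-25506 + a(177, 35) = -25506 + (-6405 - 105*177 + 61*35 + 35*177) = -25506 + (-6405 - 18585 + 2135 + 6195) = -25506 - 16660 = -42166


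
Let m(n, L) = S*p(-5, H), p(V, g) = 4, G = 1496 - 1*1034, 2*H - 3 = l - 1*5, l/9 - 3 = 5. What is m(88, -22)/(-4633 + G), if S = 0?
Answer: 0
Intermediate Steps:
l = 72 (l = 27 + 9*5 = 27 + 45 = 72)
H = 35 (H = 3/2 + (72 - 1*5)/2 = 3/2 + (72 - 5)/2 = 3/2 + (½)*67 = 3/2 + 67/2 = 35)
G = 462 (G = 1496 - 1034 = 462)
m(n, L) = 0 (m(n, L) = 0*4 = 0)
m(88, -22)/(-4633 + G) = 0/(-4633 + 462) = 0/(-4171) = 0*(-1/4171) = 0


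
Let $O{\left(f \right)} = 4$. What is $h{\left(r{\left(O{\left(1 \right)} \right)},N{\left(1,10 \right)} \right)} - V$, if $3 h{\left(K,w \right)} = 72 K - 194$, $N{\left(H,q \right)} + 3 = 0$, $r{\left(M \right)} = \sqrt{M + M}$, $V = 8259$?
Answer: $- \frac{24971}{3} + 48 \sqrt{2} \approx -8255.8$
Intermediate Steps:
$r{\left(M \right)} = \sqrt{2} \sqrt{M}$ ($r{\left(M \right)} = \sqrt{2 M} = \sqrt{2} \sqrt{M}$)
$N{\left(H,q \right)} = -3$ ($N{\left(H,q \right)} = -3 + 0 = -3$)
$h{\left(K,w \right)} = - \frac{194}{3} + 24 K$ ($h{\left(K,w \right)} = \frac{72 K - 194}{3} = \frac{-194 + 72 K}{3} = - \frac{194}{3} + 24 K$)
$h{\left(r{\left(O{\left(1 \right)} \right)},N{\left(1,10 \right)} \right)} - V = \left(- \frac{194}{3} + 24 \sqrt{2} \sqrt{4}\right) - 8259 = \left(- \frac{194}{3} + 24 \sqrt{2} \cdot 2\right) - 8259 = \left(- \frac{194}{3} + 24 \cdot 2 \sqrt{2}\right) - 8259 = \left(- \frac{194}{3} + 48 \sqrt{2}\right) - 8259 = - \frac{24971}{3} + 48 \sqrt{2}$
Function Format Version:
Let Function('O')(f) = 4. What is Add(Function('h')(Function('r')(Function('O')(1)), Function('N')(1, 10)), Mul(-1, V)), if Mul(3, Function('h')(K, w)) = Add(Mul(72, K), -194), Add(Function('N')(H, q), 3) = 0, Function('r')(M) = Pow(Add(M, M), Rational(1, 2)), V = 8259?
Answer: Add(Rational(-24971, 3), Mul(48, Pow(2, Rational(1, 2)))) ≈ -8255.8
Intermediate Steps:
Function('r')(M) = Mul(Pow(2, Rational(1, 2)), Pow(M, Rational(1, 2))) (Function('r')(M) = Pow(Mul(2, M), Rational(1, 2)) = Mul(Pow(2, Rational(1, 2)), Pow(M, Rational(1, 2))))
Function('N')(H, q) = -3 (Function('N')(H, q) = Add(-3, 0) = -3)
Function('h')(K, w) = Add(Rational(-194, 3), Mul(24, K)) (Function('h')(K, w) = Mul(Rational(1, 3), Add(Mul(72, K), -194)) = Mul(Rational(1, 3), Add(-194, Mul(72, K))) = Add(Rational(-194, 3), Mul(24, K)))
Add(Function('h')(Function('r')(Function('O')(1)), Function('N')(1, 10)), Mul(-1, V)) = Add(Add(Rational(-194, 3), Mul(24, Mul(Pow(2, Rational(1, 2)), Pow(4, Rational(1, 2))))), Mul(-1, 8259)) = Add(Add(Rational(-194, 3), Mul(24, Mul(Pow(2, Rational(1, 2)), 2))), -8259) = Add(Add(Rational(-194, 3), Mul(24, Mul(2, Pow(2, Rational(1, 2))))), -8259) = Add(Add(Rational(-194, 3), Mul(48, Pow(2, Rational(1, 2)))), -8259) = Add(Rational(-24971, 3), Mul(48, Pow(2, Rational(1, 2))))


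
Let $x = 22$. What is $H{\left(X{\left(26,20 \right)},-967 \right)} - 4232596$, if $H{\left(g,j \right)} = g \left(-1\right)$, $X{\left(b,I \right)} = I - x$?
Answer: $-4232594$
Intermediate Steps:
$X{\left(b,I \right)} = -22 + I$ ($X{\left(b,I \right)} = I - 22 = -22 + I$)
$H{\left(g,j \right)} = - g$
$H{\left(X{\left(26,20 \right)},-967 \right)} - 4232596 = - (-22 + 20) - 4232596 = \left(-1\right) \left(-2\right) - 4232596 = 2 - 4232596 = -4232594$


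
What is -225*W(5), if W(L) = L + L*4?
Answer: -5625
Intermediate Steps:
W(L) = 5*L (W(L) = L + 4*L = 5*L)
-225*W(5) = -1125*5 = -225*25 = -5625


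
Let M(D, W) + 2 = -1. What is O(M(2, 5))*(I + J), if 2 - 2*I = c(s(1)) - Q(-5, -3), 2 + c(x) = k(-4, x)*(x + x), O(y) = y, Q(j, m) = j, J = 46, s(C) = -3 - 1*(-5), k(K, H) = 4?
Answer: -225/2 ≈ -112.50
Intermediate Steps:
s(C) = 2 (s(C) = -3 + 5 = 2)
M(D, W) = -3 (M(D, W) = -2 - 1 = -3)
c(x) = -2 + 8*x (c(x) = -2 + 4*(x + x) = -2 + 4*(2*x) = -2 + 8*x)
I = -17/2 (I = 1 - ((-2 + 8*2) - 1*(-5))/2 = 1 - ((-2 + 16) + 5)/2 = 1 - (14 + 5)/2 = 1 - ½*19 = 1 - 19/2 = -17/2 ≈ -8.5000)
O(M(2, 5))*(I + J) = -3*(-17/2 + 46) = -3*75/2 = -225/2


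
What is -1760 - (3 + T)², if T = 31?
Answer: -2916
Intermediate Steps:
-1760 - (3 + T)² = -1760 - (3 + 31)² = -1760 - 1*34² = -1760 - 1*1156 = -1760 - 1156 = -2916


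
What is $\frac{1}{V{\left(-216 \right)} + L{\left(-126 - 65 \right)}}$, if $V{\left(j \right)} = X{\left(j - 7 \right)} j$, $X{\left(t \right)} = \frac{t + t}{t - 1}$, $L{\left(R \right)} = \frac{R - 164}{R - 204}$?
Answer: $- \frac{1106}{474665} \approx -0.0023301$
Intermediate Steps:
$L{\left(R \right)} = \frac{-164 + R}{-204 + R}$
$X{\left(t \right)} = \frac{2 t}{-1 + t}$
$V{\left(j \right)} = \frac{2 j \left(-7 + j\right)}{-8 + j}$ ($V{\left(j \right)} = \frac{2 \left(j - 7\right)}{-1 + \left(j - 7\right)} j = \frac{2 \left(-7 + j\right)}{-1 + \left(-7 + j\right)} j = \frac{2 \left(-7 + j\right)}{-8 + j} j = \frac{2 j \left(-7 + j\right)}{-8 + j}$)
$\frac{1}{V{\left(-216 \right)} + L{\left(-126 - 65 \right)}} = \frac{1}{2 \left(-216\right) \frac{1}{-8 - 216} \left(-7 - 216\right) + \frac{-164 - 191}{-204 - 191}} = \frac{1}{2 \left(-216\right) \frac{1}{-224} \left(-223\right) + \frac{-164 - 191}{-204 - 191}} = \frac{1}{2 \left(-216\right) \left(- \frac{1}{224}\right) \left(-223\right) + \frac{1}{-395} \left(-355\right)} = \frac{1}{- \frac{6021}{14} - - \frac{71}{79}} = \frac{1}{- \frac{6021}{14} + \frac{71}{79}} = \frac{1}{- \frac{474665}{1106}} = - \frac{1106}{474665}$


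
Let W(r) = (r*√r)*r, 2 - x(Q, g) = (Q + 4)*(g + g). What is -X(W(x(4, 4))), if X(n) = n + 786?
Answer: -786 - 3844*I*√62 ≈ -786.0 - 30268.0*I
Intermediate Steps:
x(Q, g) = 2 - 2*g*(4 + Q) (x(Q, g) = 2 - (Q + 4)*(g + g) = 2 - (4 + Q)*2*g = 2 - 2*g*(4 + Q))
W(r) = r^(5/2) (W(r) = r^(3/2)*r = r^(5/2))
X(n) = 786 + n
-X(W(x(4, 4))) = -(786 + (2 - 8*4 - 2*4*4)^(5/2)) = -(786 + (2 - 32 - 32)^(5/2)) = -(786 + (-62)^(5/2)) = -(786 + 3844*I*√62) = -786 - 3844*I*√62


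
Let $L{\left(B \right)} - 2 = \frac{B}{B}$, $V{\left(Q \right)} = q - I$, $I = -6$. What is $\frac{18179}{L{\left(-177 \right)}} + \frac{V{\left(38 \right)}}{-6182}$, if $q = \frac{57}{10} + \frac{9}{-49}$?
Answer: $\frac{5006131481}{826140} \approx 6059.7$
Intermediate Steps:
$q = \frac{2703}{490}$ ($q = 57 \cdot \frac{1}{10} + 9 \left(- \frac{1}{49}\right) = \frac{57}{10} - \frac{9}{49} = \frac{2703}{490} \approx 5.5163$)
$V{\left(Q \right)} = \frac{5643}{490}$ ($V{\left(Q \right)} = \frac{2703}{490} - -6 = \frac{2703}{490} + 6 = \frac{5643}{490}$)
$L{\left(B \right)} = 3$ ($L{\left(B \right)} = 2 + \frac{B}{B} = 2 + 1 = 3$)
$\frac{18179}{L{\left(-177 \right)}} + \frac{V{\left(38 \right)}}{-6182} = \frac{18179}{3} + \frac{5643}{490 \left(-6182\right)} = 18179 \cdot \frac{1}{3} + \frac{5643}{490} \left(- \frac{1}{6182}\right) = \frac{18179}{3} - \frac{513}{275380} = \frac{5006131481}{826140}$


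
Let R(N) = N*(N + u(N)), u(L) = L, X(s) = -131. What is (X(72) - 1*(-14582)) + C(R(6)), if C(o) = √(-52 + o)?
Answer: 14451 + 2*√5 ≈ 14455.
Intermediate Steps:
R(N) = 2*N² (R(N) = N*(N + N) = N*(2*N) = 2*N²)
(X(72) - 1*(-14582)) + C(R(6)) = (-131 - 1*(-14582)) + √(-52 + 2*6²) = (-131 + 14582) + √(-52 + 2*36) = 14451 + √(-52 + 72) = 14451 + √20 = 14451 + 2*√5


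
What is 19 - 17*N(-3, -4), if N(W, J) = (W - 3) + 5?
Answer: 36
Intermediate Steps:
N(W, J) = 2 + W (N(W, J) = (-3 + W) + 5 = 2 + W)
19 - 17*N(-3, -4) = 19 - 17*(2 - 3) = 19 - 17*(-1) = 19 + 17 = 36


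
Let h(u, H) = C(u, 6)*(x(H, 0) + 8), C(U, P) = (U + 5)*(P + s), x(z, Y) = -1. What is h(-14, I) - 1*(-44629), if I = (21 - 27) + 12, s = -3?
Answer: 44440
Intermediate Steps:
I = 6 (I = -6 + 12 = 6)
C(U, P) = (-3 + P)*(5 + U) (C(U, P) = (U + 5)*(P - 3) = (5 + U)*(-3 + P) = (-3 + P)*(5 + U))
h(u, H) = 105 + 21*u (h(u, H) = (-15 - 3*u + 5*6 + 6*u)*(-1 + 8) = (-15 - 3*u + 30 + 6*u)*7 = (15 + 3*u)*7 = 105 + 21*u)
h(-14, I) - 1*(-44629) = (105 + 21*(-14)) - 1*(-44629) = (105 - 294) + 44629 = -189 + 44629 = 44440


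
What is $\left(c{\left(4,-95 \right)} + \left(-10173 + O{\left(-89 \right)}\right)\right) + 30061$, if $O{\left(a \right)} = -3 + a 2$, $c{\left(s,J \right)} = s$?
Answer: $19711$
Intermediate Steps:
$O{\left(a \right)} = -3 + 2 a$
$\left(c{\left(4,-95 \right)} + \left(-10173 + O{\left(-89 \right)}\right)\right) + 30061 = \left(4 + \left(-10173 + \left(-3 + 2 \left(-89\right)\right)\right)\right) + 30061 = \left(4 - 10354\right) + 30061 = -10350 + 30061 = 19711$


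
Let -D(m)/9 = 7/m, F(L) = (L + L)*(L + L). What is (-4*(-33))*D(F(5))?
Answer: -2079/25 ≈ -83.160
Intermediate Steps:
F(L) = 4*L² (F(L) = (2*L)*(2*L) = 4*L²)
D(m) = -63/m
(-4*(-33))*D(F(5)) = (-4*(-33))*(-63/(4*5²)) = 132*(-63/(4*25)) = 132*(-63/100) = -2079/25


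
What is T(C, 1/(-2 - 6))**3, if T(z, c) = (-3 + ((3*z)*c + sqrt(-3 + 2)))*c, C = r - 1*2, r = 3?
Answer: 14499/262144 - 2123*I/32768 ≈ 0.055309 - 0.064789*I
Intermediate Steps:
C = 1 (C = 3 - 1*2 = 3 - 2 = 1)
T(z, c) = c*(-3 + I + 3*c*z) (T(z, c) = (-3 + (3*c*z + sqrt(-1)))*c = (-3 + (3*c*z + I))*c = (-3 + (I + 3*c*z))*c = (-3 + I + 3*c*z)*c = c*(-3 + I + 3*c*z))
T(C, 1/(-2 - 6))**3 = ((-3 + I + 3*1/(-2 - 6))/(-2 - 6))**3 = ((-3 + I + 3*1/(-8))/(-8))**3 = (-(-3 + I + 3*(-1/8)*1)/8)**3 = (-(-3 + I - 3/8)/8)**3 = (-(-27/8 + I)/8)**3 = (27/64 - I/8)**3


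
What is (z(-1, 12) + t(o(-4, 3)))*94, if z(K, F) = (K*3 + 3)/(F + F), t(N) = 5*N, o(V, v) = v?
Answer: 1410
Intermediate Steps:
z(K, F) = (3 + 3*K)/(2*F) (z(K, F) = (3*K + 3)/((2*F)) = (3 + 3*K)*(1/(2*F)) = (3 + 3*K)/(2*F))
(z(-1, 12) + t(o(-4, 3)))*94 = ((3/2)*(1 - 1)/12 + 5*3)*94 = ((3/2)*(1/12)*0 + 15)*94 = (0 + 15)*94 = 15*94 = 1410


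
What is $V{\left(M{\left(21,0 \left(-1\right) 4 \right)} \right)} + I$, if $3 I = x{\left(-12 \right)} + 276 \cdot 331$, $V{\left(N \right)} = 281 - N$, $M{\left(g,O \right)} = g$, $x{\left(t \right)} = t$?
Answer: $30708$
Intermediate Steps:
$I = 30448$ ($I = \frac{-12 + 276 \cdot 331}{3} = \frac{-12 + 91356}{3} = \frac{1}{3} \cdot 91344 = 30448$)
$V{\left(M{\left(21,0 \left(-1\right) 4 \right)} \right)} + I = \left(281 - 21\right) + 30448 = 260 + 30448 = 30708$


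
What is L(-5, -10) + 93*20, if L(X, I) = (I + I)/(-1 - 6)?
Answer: 13040/7 ≈ 1862.9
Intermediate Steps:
L(X, I) = -2*I/7 (L(X, I) = (2*I)/(-7) = (2*I)*(-1/7) = -2*I/7)
L(-5, -10) + 93*20 = -2/7*(-10) + 93*20 = 20/7 + 1860 = 13040/7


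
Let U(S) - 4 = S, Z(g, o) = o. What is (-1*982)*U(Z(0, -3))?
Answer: -982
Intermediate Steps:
U(S) = 4 + S
(-1*982)*U(Z(0, -3)) = (-1*982)*(4 - 3) = -982*1 = -982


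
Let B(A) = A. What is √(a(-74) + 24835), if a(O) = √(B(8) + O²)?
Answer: √(24835 + 2*√1371) ≈ 157.83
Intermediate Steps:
a(O) = √(8 + O²)
√(a(-74) + 24835) = √(√(8 + (-74)²) + 24835) = √(√(8 + 5476) + 24835) = √(√5484 + 24835) = √(2*√1371 + 24835) = √(24835 + 2*√1371)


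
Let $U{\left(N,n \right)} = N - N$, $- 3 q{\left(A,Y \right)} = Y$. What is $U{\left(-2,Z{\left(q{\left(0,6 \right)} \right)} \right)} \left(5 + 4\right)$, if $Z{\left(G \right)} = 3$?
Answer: $0$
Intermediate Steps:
$q{\left(A,Y \right)} = - \frac{Y}{3}$
$U{\left(N,n \right)} = 0$
$U{\left(-2,Z{\left(q{\left(0,6 \right)} \right)} \right)} \left(5 + 4\right) = 0 \left(5 + 4\right) = 0 \cdot 9 = 0$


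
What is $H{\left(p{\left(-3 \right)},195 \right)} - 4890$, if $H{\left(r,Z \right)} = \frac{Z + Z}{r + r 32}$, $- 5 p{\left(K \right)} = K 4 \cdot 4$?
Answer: $- \frac{1290635}{264} \approx -4888.8$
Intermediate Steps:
$p{\left(K \right)} = - \frac{16 K}{5}$ ($p{\left(K \right)} = - \frac{K 4 \cdot 4}{5} = - \frac{4 K 4}{5} = - \frac{16 K}{5}$)
$H{\left(r,Z \right)} = \frac{2 Z}{33 r}$ ($H{\left(r,Z \right)} = \frac{2 Z}{r + 32 r} = \frac{2 Z}{33 r}$)
$H{\left(p{\left(-3 \right)},195 \right)} - 4890 = \frac{2}{33} \cdot 195 \frac{1}{\left(- \frac{16}{5}\right) \left(-3\right)} - 4890 = \frac{2}{33} \cdot 195 \frac{1}{\frac{48}{5}} - 4890 = \frac{2}{33} \cdot 195 \cdot \frac{5}{48} - 4890 = \frac{325}{264} - 4890 = - \frac{1290635}{264}$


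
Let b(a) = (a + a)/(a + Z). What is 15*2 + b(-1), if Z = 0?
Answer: 32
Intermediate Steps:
b(a) = 2 (b(a) = (a + a)/(a + 0) = (2*a)/a = 2)
15*2 + b(-1) = 15*2 + 2 = 30 + 2 = 32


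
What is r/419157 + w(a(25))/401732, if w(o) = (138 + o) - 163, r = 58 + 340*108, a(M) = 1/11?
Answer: 81204522719/926138289582 ≈ 0.087681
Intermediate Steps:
a(M) = 1/11
r = 36778 (r = 58 + 36720 = 36778)
w(o) = -25 + o
r/419157 + w(a(25))/401732 = 36778/419157 + (-25 + 1/11)/401732 = 36778*(1/419157) - 274/11*1/401732 = 36778/419157 - 137/2209526 = 81204522719/926138289582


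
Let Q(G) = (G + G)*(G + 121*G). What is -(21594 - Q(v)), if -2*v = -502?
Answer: 15350650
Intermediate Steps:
v = 251 (v = -½*(-502) = 251)
Q(G) = 244*G² (Q(G) = (2*G)*(122*G) = 244*G²)
-(21594 - Q(v)) = -(21594 - 244*251²) = -(21594 - 244*63001) = -(21594 - 1*15372244) = -(21594 - 15372244) = -1*(-15350650) = 15350650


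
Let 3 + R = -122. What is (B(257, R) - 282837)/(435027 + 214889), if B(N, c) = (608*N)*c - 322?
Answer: -19815159/649916 ≈ -30.489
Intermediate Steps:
R = -125 (R = -3 - 122 = -125)
B(N, c) = -322 + 608*N*c (B(N, c) = 608*N*c - 322 = -322 + 608*N*c)
(B(257, R) - 282837)/(435027 + 214889) = ((-322 + 608*257*(-125)) - 282837)/(435027 + 214889) = ((-322 - 19532000) - 282837)/649916 = (-19532322 - 282837)*(1/649916) = -19815159*1/649916 = -19815159/649916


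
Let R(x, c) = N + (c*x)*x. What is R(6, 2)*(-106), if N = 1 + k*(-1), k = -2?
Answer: -7950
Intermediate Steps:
N = 3 (N = 1 - 2*(-1) = 1 + 2 = 3)
R(x, c) = 3 + c*x² (R(x, c) = 3 + (c*x)*x = 3 + c*x²)
R(6, 2)*(-106) = (3 + 2*6²)*(-106) = (3 + 2*36)*(-106) = (3 + 72)*(-106) = 75*(-106) = -7950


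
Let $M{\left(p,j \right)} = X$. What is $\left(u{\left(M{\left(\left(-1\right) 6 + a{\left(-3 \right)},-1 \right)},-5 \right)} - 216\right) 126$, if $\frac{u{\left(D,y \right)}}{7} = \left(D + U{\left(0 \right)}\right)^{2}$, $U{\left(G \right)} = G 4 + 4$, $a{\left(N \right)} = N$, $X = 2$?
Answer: $4536$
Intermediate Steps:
$M{\left(p,j \right)} = 2$
$U{\left(G \right)} = 4 + 4 G$ ($U{\left(G \right)} = 4 G + 4 = 4 + 4 G$)
$u{\left(D,y \right)} = 7 \left(4 + D\right)^{2}$ ($u{\left(D,y \right)} = 7 \left(D + \left(4 + 4 \cdot 0\right)\right)^{2} = 7 \left(D + \left(4 + 0\right)\right)^{2} = 7 \left(D + 4\right)^{2} = 7 \left(4 + D\right)^{2}$)
$\left(u{\left(M{\left(\left(-1\right) 6 + a{\left(-3 \right)},-1 \right)},-5 \right)} - 216\right) 126 = \left(7 \left(4 + 2\right)^{2} - 216\right) 126 = \left(7 \cdot 6^{2} - 216\right) 126 = \left(7 \cdot 36 - 216\right) 126 = \left(252 - 216\right) 126 = 36 \cdot 126 = 4536$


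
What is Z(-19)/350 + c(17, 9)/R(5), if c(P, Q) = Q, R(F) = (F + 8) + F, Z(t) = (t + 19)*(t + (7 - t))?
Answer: ½ ≈ 0.50000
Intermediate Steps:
Z(t) = 133 + 7*t (Z(t) = (19 + t)*7 = 133 + 7*t)
R(F) = 8 + 2*F (R(F) = (8 + F) + F = 8 + 2*F)
Z(-19)/350 + c(17, 9)/R(5) = (133 + 7*(-19))/350 + 9/(8 + 2*5) = (133 - 133)*(1/350) + 9/(8 + 10) = 0*(1/350) + 9/18 = 0 + 9*(1/18) = 0 + ½ = ½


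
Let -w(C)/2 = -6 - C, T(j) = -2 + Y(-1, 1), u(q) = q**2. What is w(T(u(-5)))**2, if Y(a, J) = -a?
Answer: 100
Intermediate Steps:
T(j) = -1 (T(j) = -2 - 1*(-1) = -2 + 1 = -1)
w(C) = 12 + 2*C (w(C) = -2*(-6 - C) = 12 + 2*C)
w(T(u(-5)))**2 = (12 + 2*(-1))**2 = (12 - 2)**2 = 10**2 = 100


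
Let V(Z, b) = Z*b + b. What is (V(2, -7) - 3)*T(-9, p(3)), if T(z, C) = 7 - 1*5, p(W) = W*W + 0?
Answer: -48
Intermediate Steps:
p(W) = W² (p(W) = W² + 0 = W²)
T(z, C) = 2 (T(z, C) = 7 - 5 = 2)
V(Z, b) = b + Z*b
(V(2, -7) - 3)*T(-9, p(3)) = (-7*(1 + 2) - 3)*2 = (-7*3 - 3)*2 = (-21 - 3)*2 = -24*2 = -48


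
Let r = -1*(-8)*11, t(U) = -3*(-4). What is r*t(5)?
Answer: 1056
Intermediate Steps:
t(U) = 12
r = 88 (r = 8*11 = 88)
r*t(5) = 88*12 = 1056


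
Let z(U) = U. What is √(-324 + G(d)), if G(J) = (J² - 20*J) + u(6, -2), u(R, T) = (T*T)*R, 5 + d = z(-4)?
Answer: I*√39 ≈ 6.245*I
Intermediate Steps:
d = -9 (d = -5 - 4 = -9)
u(R, T) = R*T² (u(R, T) = T²*R = R*T²)
G(J) = 24 + J² - 20*J (G(J) = (J² - 20*J) + 6*(-2)² = (J² - 20*J) + 6*4 = (J² - 20*J) + 24 = 24 + J² - 20*J)
√(-324 + G(d)) = √(-324 + (24 + (-9)² - 20*(-9))) = √(-324 + (24 + 81 + 180)) = √(-324 + 285) = √(-39) = I*√39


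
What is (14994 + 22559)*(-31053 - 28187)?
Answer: -2224639720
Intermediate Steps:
(14994 + 22559)*(-31053 - 28187) = 37553*(-59240) = -2224639720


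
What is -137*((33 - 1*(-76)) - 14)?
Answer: -13015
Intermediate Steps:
-137*((33 - 1*(-76)) - 14) = -137*((33 + 76) - 14) = -137*(109 - 14) = -137*95 = -13015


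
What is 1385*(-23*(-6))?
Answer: 191130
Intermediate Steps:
1385*(-23*(-6)) = 1385*138 = 191130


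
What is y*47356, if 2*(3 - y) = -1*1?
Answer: 165746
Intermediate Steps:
y = 7/2 (y = 3 - (-1)/2 = 3 - 1/2*(-1) = 3 + 1/2 = 7/2 ≈ 3.5000)
y*47356 = (7/2)*47356 = 165746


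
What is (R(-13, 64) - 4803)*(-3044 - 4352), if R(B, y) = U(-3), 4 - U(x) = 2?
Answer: 35508196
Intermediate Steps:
U(x) = 2 (U(x) = 4 - 1*2 = 4 - 2 = 2)
R(B, y) = 2
(R(-13, 64) - 4803)*(-3044 - 4352) = (2 - 4803)*(-3044 - 4352) = -4801*(-7396) = 35508196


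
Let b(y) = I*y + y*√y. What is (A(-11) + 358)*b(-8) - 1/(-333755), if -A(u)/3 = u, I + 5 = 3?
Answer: 2087971281/333755 - 6256*I*√2 ≈ 6256.0 - 8847.3*I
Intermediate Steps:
I = -2 (I = -5 + 3 = -2)
A(u) = -3*u
b(y) = y^(3/2) - 2*y (b(y) = -2*y + y*√y = -2*y + y^(3/2) = y^(3/2) - 2*y)
(A(-11) + 358)*b(-8) - 1/(-333755) = (-3*(-11) + 358)*((-8)^(3/2) - 2*(-8)) - 1/(-333755) = (33 + 358)*(-16*I*√2 + 16) - 1*(-1/333755) = 391*(16 - 16*I*√2) + 1/333755 = (6256 - 6256*I*√2) + 1/333755 = 2087971281/333755 - 6256*I*√2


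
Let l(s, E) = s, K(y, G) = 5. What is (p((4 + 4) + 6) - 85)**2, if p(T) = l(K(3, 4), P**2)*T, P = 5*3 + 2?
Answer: 225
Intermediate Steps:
P = 17 (P = 15 + 2 = 17)
p(T) = 5*T
(p((4 + 4) + 6) - 85)**2 = (5*((4 + 4) + 6) - 85)**2 = (5*(8 + 6) - 85)**2 = (5*14 - 85)**2 = (70 - 85)**2 = (-15)**2 = 225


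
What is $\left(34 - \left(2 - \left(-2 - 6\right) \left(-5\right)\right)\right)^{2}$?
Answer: $5184$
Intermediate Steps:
$\left(34 - \left(2 - \left(-2 - 6\right) \left(-5\right)\right)\right)^{2} = \left(34 - -38\right)^{2} = \left(34 + \left(-2 + 40\right)\right)^{2} = \left(34 + 38\right)^{2} = 72^{2} = 5184$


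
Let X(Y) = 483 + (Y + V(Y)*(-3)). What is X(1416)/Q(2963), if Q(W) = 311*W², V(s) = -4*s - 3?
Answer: 18900/2730383759 ≈ 6.9221e-6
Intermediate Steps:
V(s) = -3 - 4*s
X(Y) = 492 + 13*Y (X(Y) = 483 + (Y + (-3 - 4*Y)*(-3)) = 483 + (Y + (9 + 12*Y)) = 483 + (9 + 13*Y) = 492 + 13*Y)
X(1416)/Q(2963) = (492 + 13*1416)/((311*2963²)) = (492 + 18408)/((311*8779369)) = 18900/2730383759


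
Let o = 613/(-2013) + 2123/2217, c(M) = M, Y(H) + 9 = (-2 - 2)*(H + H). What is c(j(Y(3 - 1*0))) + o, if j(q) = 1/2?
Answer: 1143553/991738 ≈ 1.1531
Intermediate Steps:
Y(H) = -9 - 8*H (Y(H) = -9 + (-2 - 2)*(H + H) = -9 - 8*H)
j(q) = 1/2
o = 323842/495869 (o = 613*(-1/2013) + 2123*(1/2217) = -613/2013 + 2123/2217 = 323842/495869 ≈ 0.65308)
c(j(Y(3 - 1*0))) + o = 1/2 + 323842/495869 = 1143553/991738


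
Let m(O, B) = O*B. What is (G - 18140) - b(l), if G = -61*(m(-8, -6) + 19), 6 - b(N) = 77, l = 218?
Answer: -22156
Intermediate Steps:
b(N) = -71 (b(N) = 6 - 1*77 = 6 - 77 = -71)
m(O, B) = B*O
G = -4087 (G = -61*(-6*(-8) + 19) = -61*(48 + 19) = -61*67 = -4087)
(G - 18140) - b(l) = (-4087 - 18140) - 1*(-71) = -22227 + 71 = -22156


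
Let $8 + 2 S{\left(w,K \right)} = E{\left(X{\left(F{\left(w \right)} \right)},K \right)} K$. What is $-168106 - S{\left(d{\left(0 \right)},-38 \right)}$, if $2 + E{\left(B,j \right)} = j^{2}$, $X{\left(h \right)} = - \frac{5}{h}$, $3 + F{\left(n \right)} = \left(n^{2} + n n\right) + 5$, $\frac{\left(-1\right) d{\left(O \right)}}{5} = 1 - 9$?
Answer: $-140704$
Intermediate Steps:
$d{\left(O \right)} = 40$ ($d{\left(O \right)} = - 5 \left(1 - 9\right) = \left(-5\right) \left(-8\right) = 40$)
$F{\left(n \right)} = 2 + 2 n^{2}$ ($F{\left(n \right)} = -3 + \left(\left(n^{2} + n n\right) + 5\right) = -3 + \left(\left(n^{2} + n^{2}\right) + 5\right) = -3 + \left(2 n^{2} + 5\right) = -3 + \left(5 + 2 n^{2}\right) = 2 + 2 n^{2}$)
$E{\left(B,j \right)} = -2 + j^{2}$
$S{\left(w,K \right)} = -4 + \frac{K \left(-2 + K^{2}\right)}{2}$ ($S{\left(w,K \right)} = -4 + \frac{\left(-2 + K^{2}\right) K}{2} = -4 + \frac{K \left(-2 + K^{2}\right)}{2}$)
$-168106 - S{\left(d{\left(0 \right)},-38 \right)} = -168106 - \left(-4 + \frac{\left(-38\right)^{3}}{2} - -38\right) = -168106 - \left(-4 + \frac{1}{2} \left(-54872\right) + 38\right) = -168106 - \left(-4 - 27436 + 38\right) = -168106 - -27402 = -168106 + 27402 = -140704$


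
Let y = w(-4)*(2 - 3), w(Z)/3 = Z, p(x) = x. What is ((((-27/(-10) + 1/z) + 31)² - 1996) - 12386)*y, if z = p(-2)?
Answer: -3983928/25 ≈ -1.5936e+5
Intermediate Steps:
w(Z) = 3*Z
z = -2
y = 12 (y = (3*(-4))*(2 - 3) = -12*(-1) = 12)
((((-27/(-10) + 1/z) + 31)² - 1996) - 12386)*y = ((((-27/(-10) + 1/(-2)) + 31)² - 1996) - 12386)*12 = ((((-27*(-⅒) + 1*(-½)) + 31)² - 1996) - 12386)*12 = ((((27/10 - ½) + 31)² - 1996) - 12386)*12 = (((11/5 + 31)² - 1996) - 12386)*12 = (((166/5)² - 1996) - 12386)*12 = ((27556/25 - 1996) - 12386)*12 = (-22344/25 - 12386)*12 = -331994/25*12 = -3983928/25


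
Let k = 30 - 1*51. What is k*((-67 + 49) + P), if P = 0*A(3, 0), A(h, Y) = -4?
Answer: 378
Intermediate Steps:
P = 0 (P = 0*(-4) = 0)
k = -21 (k = 30 - 51 = -21)
k*((-67 + 49) + P) = -21*((-67 + 49) + 0) = -21*(-18 + 0) = -21*(-18) = 378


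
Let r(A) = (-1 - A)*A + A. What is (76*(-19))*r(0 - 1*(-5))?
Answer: 36100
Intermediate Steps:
r(A) = A + A*(-1 - A) (r(A) = A*(-1 - A) + A = A + A*(-1 - A))
(76*(-19))*r(0 - 1*(-5)) = (76*(-19))*(-(0 - 1*(-5))²) = -(-1444)*(0 + 5)² = -(-1444)*5² = -(-1444)*25 = -1444*(-25) = 36100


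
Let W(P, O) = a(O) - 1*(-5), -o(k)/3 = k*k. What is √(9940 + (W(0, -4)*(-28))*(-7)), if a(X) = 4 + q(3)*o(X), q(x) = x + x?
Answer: 2*I*√11186 ≈ 211.53*I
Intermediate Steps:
q(x) = 2*x
o(k) = -3*k² (o(k) = -3*k*k = -3*k²)
a(X) = 4 - 18*X² (a(X) = 4 + (2*3)*(-3*X²) = 4 + 6*(-3*X²) = 4 - 18*X²)
W(P, O) = 9 - 18*O² (W(P, O) = (4 - 18*O²) - 1*(-5) = (4 - 18*O²) + 5 = 9 - 18*O²)
√(9940 + (W(0, -4)*(-28))*(-7)) = √(9940 + ((9 - 18*(-4)²)*(-28))*(-7)) = √(9940 + ((9 - 18*16)*(-28))*(-7)) = √(9940 + ((9 - 288)*(-28))*(-7)) = √(9940 - 279*(-28)*(-7)) = √(9940 + 7812*(-7)) = √(9940 - 54684) = √(-44744) = 2*I*√11186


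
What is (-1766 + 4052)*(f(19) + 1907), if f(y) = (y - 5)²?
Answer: 4807458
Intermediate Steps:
f(y) = (-5 + y)²
(-1766 + 4052)*(f(19) + 1907) = (-1766 + 4052)*((-5 + 19)² + 1907) = 2286*(14² + 1907) = 2286*(196 + 1907) = 2286*2103 = 4807458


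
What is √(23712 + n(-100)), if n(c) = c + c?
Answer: 2*√5878 ≈ 153.34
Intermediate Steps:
n(c) = 2*c
√(23712 + n(-100)) = √(23712 + 2*(-100)) = √(23712 - 200) = √23512 = 2*√5878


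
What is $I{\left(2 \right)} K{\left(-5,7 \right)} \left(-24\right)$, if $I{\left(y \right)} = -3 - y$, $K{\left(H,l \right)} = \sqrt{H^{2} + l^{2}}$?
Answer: $120 \sqrt{74} \approx 1032.3$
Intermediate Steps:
$I{\left(2 \right)} K{\left(-5,7 \right)} \left(-24\right) = \left(-3 - 2\right) \sqrt{\left(-5\right)^{2} + 7^{2}} \left(-24\right) = \left(-3 - 2\right) \sqrt{25 + 49} \left(-24\right) = - 5 \sqrt{74} \left(-24\right) = 120 \sqrt{74}$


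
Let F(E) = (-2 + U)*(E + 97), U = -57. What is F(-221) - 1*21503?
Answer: -14187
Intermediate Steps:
F(E) = -5723 - 59*E (F(E) = (-2 - 57)*(E + 97) = -59*(97 + E) = -5723 - 59*E)
F(-221) - 1*21503 = (-5723 - 59*(-221)) - 1*21503 = (-5723 + 13039) - 21503 = 7316 - 21503 = -14187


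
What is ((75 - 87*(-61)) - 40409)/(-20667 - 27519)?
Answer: 35027/48186 ≈ 0.72691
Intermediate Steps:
((75 - 87*(-61)) - 40409)/(-20667 - 27519) = ((75 + 5307) - 40409)/(-48186) = (5382 - 40409)*(-1/48186) = -35027*(-1/48186) = 35027/48186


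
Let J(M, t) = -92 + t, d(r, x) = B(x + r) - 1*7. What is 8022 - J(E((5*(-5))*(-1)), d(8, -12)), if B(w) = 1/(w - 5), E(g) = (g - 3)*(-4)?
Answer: 73090/9 ≈ 8121.1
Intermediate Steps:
E(g) = 12 - 4*g (E(g) = (-3 + g)*(-4) = 12 - 4*g)
B(w) = 1/(-5 + w)
d(r, x) = -7 + 1/(-5 + r + x) (d(r, x) = 1/(-5 + (x + r)) - 1*7 = 1/(-5 + (r + x)) - 7 = 1/(-5 + r + x) - 7 = -7 + 1/(-5 + r + x))
8022 - J(E((5*(-5))*(-1)), d(8, -12)) = 8022 - (-92 + (-7 + 1/(-5 + 8 - 12))) = 8022 - (-92 + (-7 + 1/(-9))) = 8022 - (-92 + (-7 - 1/9)) = 8022 - (-92 - 64/9) = 8022 - 1*(-892/9) = 8022 + 892/9 = 73090/9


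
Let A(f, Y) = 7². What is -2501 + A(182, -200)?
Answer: -2452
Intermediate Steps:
A(f, Y) = 49
-2501 + A(182, -200) = -2501 + 49 = -2452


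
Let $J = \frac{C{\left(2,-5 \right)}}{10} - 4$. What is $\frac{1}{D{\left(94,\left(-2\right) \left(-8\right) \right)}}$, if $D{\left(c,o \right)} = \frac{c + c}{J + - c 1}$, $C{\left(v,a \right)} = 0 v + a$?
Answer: $- \frac{197}{376} \approx -0.52394$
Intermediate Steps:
$C{\left(v,a \right)} = a$ ($C{\left(v,a \right)} = 0 + a = a$)
$J = - \frac{9}{2}$ ($J = - \frac{5}{10} - 4 = \left(-5\right) \frac{1}{10} - 4 = - \frac{1}{2} - 4 = - \frac{9}{2} \approx -4.5$)
$D{\left(c,o \right)} = \frac{2 c}{- \frac{9}{2} - c}$ ($D{\left(c,o \right)} = \frac{c + c}{- \frac{9}{2} + - c 1} = \frac{2 c}{- \frac{9}{2} - c}$)
$\frac{1}{D{\left(94,\left(-2\right) \left(-8\right) \right)}} = \frac{1}{\left(-4\right) 94 \frac{1}{9 + 2 \cdot 94}} = \frac{1}{\left(-4\right) 94 \frac{1}{9 + 188}} = \frac{1}{\left(-4\right) 94 \cdot \frac{1}{197}} = \frac{1}{- \frac{376}{197}} = - \frac{197}{376}$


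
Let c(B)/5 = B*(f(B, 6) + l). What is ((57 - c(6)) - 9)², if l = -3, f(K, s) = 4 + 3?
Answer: 5184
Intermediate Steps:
f(K, s) = 7
c(B) = 20*B (c(B) = 5*(B*(7 - 3)) = 5*(B*4) = 5*(4*B) = 20*B)
((57 - c(6)) - 9)² = ((57 - 20*6) - 9)² = ((57 - 1*120) - 9)² = ((57 - 120) - 9)² = (-63 - 9)² = (-72)² = 5184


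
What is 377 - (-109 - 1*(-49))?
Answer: 437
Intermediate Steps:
377 - (-109 - 1*(-49)) = 377 - (-109 + 49) = 377 - 1*(-60) = 377 + 60 = 437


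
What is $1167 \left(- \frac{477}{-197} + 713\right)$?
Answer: $\frac{164474646}{197} \approx 8.349 \cdot 10^{5}$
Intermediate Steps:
$1167 \left(- \frac{477}{-197} + 713\right) = 1167 \left(\left(-477\right) \left(- \frac{1}{197}\right) + 713\right) = 1167 \left(\frac{477}{197} + 713\right) = 1167 \cdot \frac{140938}{197} = \frac{164474646}{197}$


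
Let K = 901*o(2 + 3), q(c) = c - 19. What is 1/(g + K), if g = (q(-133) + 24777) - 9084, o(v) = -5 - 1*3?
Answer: 1/8333 ≈ 0.00012000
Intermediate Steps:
q(c) = -19 + c
o(v) = -8 (o(v) = -5 - 3 = -8)
K = -7208 (K = 901*(-8) = -7208)
g = 15541 (g = ((-19 - 133) + 24777) - 9084 = (-152 + 24777) - 9084 = 24625 - 9084 = 15541)
1/(g + K) = 1/(15541 - 7208) = 1/8333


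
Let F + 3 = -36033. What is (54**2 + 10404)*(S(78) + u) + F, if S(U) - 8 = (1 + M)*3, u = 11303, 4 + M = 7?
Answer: 150786324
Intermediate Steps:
M = 3 (M = -4 + 7 = 3)
F = -36036 (F = -3 - 36033 = -36036)
S(U) = 20 (S(U) = 8 + (1 + 3)*3 = 8 + 4*3 = 8 + 12 = 20)
(54**2 + 10404)*(S(78) + u) + F = (54**2 + 10404)*(20 + 11303) - 36036 = (2916 + 10404)*11323 - 36036 = 13320*11323 - 36036 = 150822360 - 36036 = 150786324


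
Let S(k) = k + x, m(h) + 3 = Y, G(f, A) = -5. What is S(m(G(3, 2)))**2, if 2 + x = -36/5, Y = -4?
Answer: 6561/25 ≈ 262.44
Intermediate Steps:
m(h) = -7 (m(h) = -3 - 4 = -7)
x = -46/5 (x = -2 - 36/5 = -46/5 ≈ -9.2000)
S(k) = -46/5 + k (S(k) = k - 46/5 = -46/5 + k)
S(m(G(3, 2)))**2 = (-46/5 - 7)**2 = (-81/5)**2 = 6561/25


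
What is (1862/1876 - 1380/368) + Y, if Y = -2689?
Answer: -721391/268 ≈ -2691.8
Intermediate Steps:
(1862/1876 - 1380/368) + Y = (1862/1876 - 1380/368) - 2689 = (1862*(1/1876) - 1380*1/368) - 2689 = (133/134 - 15/4) - 2689 = -739/268 - 2689 = -721391/268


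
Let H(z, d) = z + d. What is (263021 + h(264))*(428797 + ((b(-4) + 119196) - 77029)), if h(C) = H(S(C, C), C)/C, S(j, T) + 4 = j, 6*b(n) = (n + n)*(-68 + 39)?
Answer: 12264568198568/99 ≈ 1.2388e+11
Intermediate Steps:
b(n) = -29*n/3 (b(n) = ((n + n)*(-68 + 39))/6 = ((2*n)*(-29))/6 = (-58*n)/6 = -29*n/3)
S(j, T) = -4 + j
H(z, d) = d + z
h(C) = (-4 + 2*C)/C (h(C) = (C + (-4 + C))/C = (-4 + 2*C)/C)
(263021 + h(264))*(428797 + ((b(-4) + 119196) - 77029)) = (263021 + (2 - 4/264))*(428797 + ((-29/3*(-4) + 119196) - 77029)) = (263021 + (2 - 4*1/264))*(428797 + ((116/3 + 119196) - 77029)) = (263021 + (2 - 1/66))*(428797 + (357704/3 - 77029)) = (263021 + 131/66)*(428797 + 126617/3) = (17359517/66)*(1413008/3) = 12264568198568/99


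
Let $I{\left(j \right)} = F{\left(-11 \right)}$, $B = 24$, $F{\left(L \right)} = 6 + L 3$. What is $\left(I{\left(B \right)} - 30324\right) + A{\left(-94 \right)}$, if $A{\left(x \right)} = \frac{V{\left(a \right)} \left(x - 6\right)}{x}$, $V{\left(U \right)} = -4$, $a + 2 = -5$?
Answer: $- \frac{1426697}{47} \approx -30355.0$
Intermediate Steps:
$a = -7$ ($a = -2 - 5 = -7$)
$F{\left(L \right)} = 6 + 3 L$
$I{\left(j \right)} = -27$ ($I{\left(j \right)} = 6 + 3 \left(-11\right) = 6 - 33 = -27$)
$A{\left(x \right)} = \frac{24 - 4 x}{x}$ ($A{\left(x \right)} = \frac{\left(-4\right) \left(x - 6\right)}{x} = \frac{\left(-4\right) \left(-6 + x\right)}{x} = \frac{24 - 4 x}{x}$)
$\left(I{\left(B \right)} - 30324\right) + A{\left(-94 \right)} = \left(-27 - 30324\right) - \left(4 - \frac{24}{-94}\right) = -30351 + \left(-4 + 24 \left(- \frac{1}{94}\right)\right) = -30351 - \frac{200}{47} = - \frac{1426697}{47}$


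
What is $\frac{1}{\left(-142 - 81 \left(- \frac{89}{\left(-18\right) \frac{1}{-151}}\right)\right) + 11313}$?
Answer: $\frac{2}{143293} \approx 1.3957 \cdot 10^{-5}$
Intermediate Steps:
$\frac{1}{\left(-142 - 81 \left(- \frac{89}{\left(-18\right) \frac{1}{-151}}\right)\right) + 11313} = \frac{1}{\left(-142 - 81 \left(- \frac{89}{\left(-18\right) \left(- \frac{1}{151}\right)}\right)\right) + 11313} = \frac{1}{\left(-142 - 81 \left(- \frac{89}{\frac{18}{151}}\right)\right) + 11313} = \frac{1}{\left(-142 - 81 \left(\left(-89\right) \frac{151}{18}\right)\right) + 11313} = \frac{1}{\left(-142 - - \frac{120951}{2}\right) + 11313} = \frac{1}{\left(-142 + \frac{120951}{2}\right) + 11313} = \frac{1}{\frac{120667}{2} + 11313} = \frac{1}{\frac{143293}{2}} = \frac{2}{143293}$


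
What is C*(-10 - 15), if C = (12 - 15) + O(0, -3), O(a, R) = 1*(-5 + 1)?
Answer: 175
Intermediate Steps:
O(a, R) = -4 (O(a, R) = 1*(-4) = -4)
C = -7 (C = (12 - 15) - 4 = -3 - 4 = -7)
C*(-10 - 15) = -7*(-10 - 15) = -7*(-25) = 175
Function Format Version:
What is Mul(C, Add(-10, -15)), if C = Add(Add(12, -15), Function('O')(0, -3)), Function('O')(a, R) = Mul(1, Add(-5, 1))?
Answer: 175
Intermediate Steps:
Function('O')(a, R) = -4 (Function('O')(a, R) = Mul(1, -4) = -4)
C = -7 (C = Add(Add(12, -15), -4) = Add(-3, -4) = -7)
Mul(C, Add(-10, -15)) = Mul(-7, Add(-10, -15)) = Mul(-7, -25) = 175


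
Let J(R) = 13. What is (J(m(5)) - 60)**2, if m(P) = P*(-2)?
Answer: 2209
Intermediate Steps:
m(P) = -2*P
(J(m(5)) - 60)**2 = (13 - 60)**2 = (-47)**2 = 2209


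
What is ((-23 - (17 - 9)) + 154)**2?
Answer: 15129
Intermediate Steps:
((-23 - (17 - 9)) + 154)**2 = ((-23 - 1*8) + 154)**2 = ((-23 - 8) + 154)**2 = (-31 + 154)**2 = 123**2 = 15129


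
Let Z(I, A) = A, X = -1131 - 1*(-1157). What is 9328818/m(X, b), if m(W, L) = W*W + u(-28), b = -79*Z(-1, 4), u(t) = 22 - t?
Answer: 1554803/121 ≈ 12850.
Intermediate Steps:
X = 26 (X = -1131 + 1157 = 26)
b = -316 (b = -79*4 = -316)
m(W, L) = 50 + W² (m(W, L) = W*W + (22 - 1*(-28)) = W² + (22 + 28) = W² + 50 = 50 + W²)
9328818/m(X, b) = 9328818/(50 + 26²) = 9328818/(50 + 676) = 9328818/726 = 9328818*(1/726) = 1554803/121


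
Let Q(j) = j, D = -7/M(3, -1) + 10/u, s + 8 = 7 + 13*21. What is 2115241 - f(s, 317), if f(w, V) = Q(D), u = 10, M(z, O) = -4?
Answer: 8460953/4 ≈ 2.1152e+6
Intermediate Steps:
s = 272 (s = -8 + (7 + 13*21) = -8 + (7 + 273) = -8 + 280 = 272)
D = 11/4 (D = -7/(-4) + 10/10 = -7*(-¼) + 10*(⅒) = 7/4 + 1 = 11/4 ≈ 2.7500)
f(w, V) = 11/4
2115241 - f(s, 317) = 2115241 - 1*11/4 = 2115241 - 11/4 = 8460953/4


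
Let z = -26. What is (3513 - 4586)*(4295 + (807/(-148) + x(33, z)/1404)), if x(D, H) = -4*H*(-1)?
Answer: -497081315/108 ≈ -4.6026e+6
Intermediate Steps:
x(D, H) = 4*H
(3513 - 4586)*(4295 + (807/(-148) + x(33, z)/1404)) = (3513 - 4586)*(4295 + (807/(-148) + (4*(-26))/1404)) = -1073*(4295 + (807*(-1/148) - 104*1/1404)) = -1073*(4295 + (-807/148 - 2/27)) = -1073*(4295 - 22085/3996) = -1073*17140735/3996 = -497081315/108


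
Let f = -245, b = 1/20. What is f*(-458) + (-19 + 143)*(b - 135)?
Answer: 477381/5 ≈ 95476.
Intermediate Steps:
b = 1/20 ≈ 0.050000
f*(-458) + (-19 + 143)*(b - 135) = -245*(-458) + (-19 + 143)*(1/20 - 135) = 112210 + 124*(-2699/20) = 112210 - 83669/5 = 477381/5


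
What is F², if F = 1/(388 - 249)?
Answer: 1/19321 ≈ 5.1757e-5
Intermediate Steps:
F = 1/139 ≈ 0.0071942
F² = (1/139)² = 1/19321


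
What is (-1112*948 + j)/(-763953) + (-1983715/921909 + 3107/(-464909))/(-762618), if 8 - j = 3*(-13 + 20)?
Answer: 57428990288775687106676/41617735939055242571679 ≈ 1.3799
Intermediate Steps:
j = -13 (j = 8 - 3*(-13 + 20) = 8 - 3*7 = 8 - 1*21 = 8 - 21 = -13)
(-1112*948 + j)/(-763953) + (-1983715/921909 + 3107/(-464909))/(-762618) = (-1112*948 - 13)/(-763953) + (-1983715/921909 + 3107/(-464909))/(-762618) = (-1054176 - 13)*(-1/763953) + (-1983715*1/921909 + 3107*(-1/464909))*(-1/762618) = -1054189*(-1/763953) + (-1983715/921909 - 3107/464909)*(-1/762618) = 1054189/763953 - 925111328198/428603791281*(-1/762618) = 1054189/763953 + 462555664099/163430483049566829 = 57428990288775687106676/41617735939055242571679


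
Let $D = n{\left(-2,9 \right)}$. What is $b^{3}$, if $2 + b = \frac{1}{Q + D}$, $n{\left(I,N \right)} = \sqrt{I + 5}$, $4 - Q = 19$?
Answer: $- \frac{1790865}{202612} - \frac{105341 \sqrt{3}}{1823508} \approx -8.9389$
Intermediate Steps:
$Q = -15$ ($Q = 4 - 19 = -15$)
$n{\left(I,N \right)} = \sqrt{5 + I}$
$D = \sqrt{3}$ ($D = \sqrt{5 - 2} = \sqrt{3} \approx 1.732$)
$b = -2 + \frac{1}{-15 + \sqrt{3}} \approx -2.0754$
$b^{3} = \left(- \frac{153}{74} - \frac{\sqrt{3}}{222}\right)^{3}$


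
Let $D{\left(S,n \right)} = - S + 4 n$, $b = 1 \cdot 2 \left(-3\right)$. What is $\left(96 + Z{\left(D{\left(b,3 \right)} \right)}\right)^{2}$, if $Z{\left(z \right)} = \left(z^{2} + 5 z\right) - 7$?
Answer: $253009$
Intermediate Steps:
$b = -6$ ($b = 2 \left(-3\right) = -6$)
$Z{\left(z \right)} = -7 + z^{2} + 5 z$
$\left(96 + Z{\left(D{\left(b,3 \right)} \right)}\right)^{2} = \left(96 + \left(-7 + \left(\left(-1\right) \left(-6\right) + 4 \cdot 3\right)^{2} + 5 \left(\left(-1\right) \left(-6\right) + 4 \cdot 3\right)\right)\right)^{2} = \left(96 + \left(-7 + \left(6 + 12\right)^{2} + 5 \left(6 + 12\right)\right)\right)^{2} = \left(96 + \left(-7 + 18^{2} + 5 \cdot 18\right)\right)^{2} = \left(96 + \left(-7 + 324 + 90\right)\right)^{2} = \left(96 + 407\right)^{2} = 503^{2} = 253009$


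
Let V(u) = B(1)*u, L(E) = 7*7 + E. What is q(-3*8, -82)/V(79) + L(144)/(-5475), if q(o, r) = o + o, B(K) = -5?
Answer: 37313/432525 ≈ 0.086268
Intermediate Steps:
L(E) = 49 + E
q(o, r) = 2*o
V(u) = -5*u
q(-3*8, -82)/V(79) + L(144)/(-5475) = (2*(-3*8))/((-5*79)) + (49 + 144)/(-5475) = (2*(-24))/(-395) + 193*(-1/5475) = -48*(-1/395) - 193/5475 = 48/395 - 193/5475 = 37313/432525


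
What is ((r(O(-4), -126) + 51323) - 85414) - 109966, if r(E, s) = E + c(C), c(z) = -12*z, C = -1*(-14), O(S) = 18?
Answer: -144207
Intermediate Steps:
C = 14
r(E, s) = -168 + E (r(E, s) = E - 12*14 = E - 168 = -168 + E)
((r(O(-4), -126) + 51323) - 85414) - 109966 = (((-168 + 18) + 51323) - 85414) - 109966 = ((-150 + 51323) - 85414) - 109966 = (51173 - 85414) - 109966 = -34241 - 109966 = -144207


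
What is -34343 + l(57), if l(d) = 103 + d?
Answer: -34183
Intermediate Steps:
-34343 + l(57) = -34343 + (103 + 57) = -34343 + 160 = -34183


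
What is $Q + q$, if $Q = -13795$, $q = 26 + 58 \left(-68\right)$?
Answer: $-17713$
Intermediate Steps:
$q = -3918$ ($q = 26 - 3944 = -3918$)
$Q + q = -13795 - 3918 = -17713$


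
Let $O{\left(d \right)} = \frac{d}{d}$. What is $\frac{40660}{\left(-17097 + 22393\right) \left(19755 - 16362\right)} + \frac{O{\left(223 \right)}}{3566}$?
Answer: $\frac{20370361}{8009827956} \approx 0.0025432$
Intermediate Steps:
$O{\left(d \right)} = 1$
$\frac{40660}{\left(-17097 + 22393\right) \left(19755 - 16362\right)} + \frac{O{\left(223 \right)}}{3566} = \frac{40660}{\left(-17097 + 22393\right) \left(19755 - 16362\right)} + 1 \cdot \frac{1}{3566} = \frac{40660}{5296 \cdot 3393} + 1 \cdot \frac{1}{3566} = \frac{40660}{17969328} + \frac{1}{3566} = 40660 \cdot \frac{1}{17969328} + \frac{1}{3566} = \frac{10165}{4492332} + \frac{1}{3566} = \frac{20370361}{8009827956}$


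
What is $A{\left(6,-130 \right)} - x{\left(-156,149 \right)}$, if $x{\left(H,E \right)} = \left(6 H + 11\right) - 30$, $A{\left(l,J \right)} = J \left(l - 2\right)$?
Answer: $435$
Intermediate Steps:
$A{\left(l,J \right)} = J \left(-2 + l\right)$
$x{\left(H,E \right)} = -19 + 6 H$ ($x{\left(H,E \right)} = \left(11 + 6 H\right) - 30 = -19 + 6 H$)
$A{\left(6,-130 \right)} - x{\left(-156,149 \right)} = - 130 \left(-2 + 6\right) - \left(-19 + 6 \left(-156\right)\right) = \left(-130\right) 4 - \left(-19 - 936\right) = -520 - -955 = -520 + 955 = 435$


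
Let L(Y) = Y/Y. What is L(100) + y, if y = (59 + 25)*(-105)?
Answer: -8819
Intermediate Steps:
L(Y) = 1
y = -8820 (y = 84*(-105) = -8820)
L(100) + y = 1 - 8820 = -8819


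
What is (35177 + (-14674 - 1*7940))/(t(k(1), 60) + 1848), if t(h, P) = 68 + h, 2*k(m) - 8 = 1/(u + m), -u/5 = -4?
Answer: 527646/80641 ≈ 6.5431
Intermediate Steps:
u = 20 (u = -5*(-4) = 20)
k(m) = 4 + 1/(2*(20 + m))
(35177 + (-14674 - 1*7940))/(t(k(1), 60) + 1848) = (35177 + (-14674 - 1*7940))/((68 + (161 + 8*1)/(2*(20 + 1))) + 1848) = (35177 + (-14674 - 7940))/((68 + (1/2)*(161 + 8)/21) + 1848) = (35177 - 22614)/((68 + (1/2)*(1/21)*169) + 1848) = 12563/((68 + 169/42) + 1848) = 12563/(3025/42 + 1848) = 12563/(80641/42) = 12563*(42/80641) = 527646/80641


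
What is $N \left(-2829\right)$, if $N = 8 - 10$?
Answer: $5658$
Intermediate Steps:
$N = -2$ ($N = 8 - 10 = -2$)
$N \left(-2829\right) = \left(-2\right) \left(-2829\right) = 5658$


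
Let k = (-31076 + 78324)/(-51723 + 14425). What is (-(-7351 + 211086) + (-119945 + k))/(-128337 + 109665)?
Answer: 251513831/14508922 ≈ 17.335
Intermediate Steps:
k = -23624/18649 (k = 47248/(-37298) = 47248*(-1/37298) = -23624/18649 ≈ -1.2668)
(-(-7351 + 211086) + (-119945 + k))/(-128337 + 109665) = (-(-7351 + 211086) + (-119945 - 23624/18649))/(-128337 + 109665) = (-1*203735 - 2236877929/18649)/(-18672) = (-203735 - 2236877929/18649)*(-1/18672) = -6036331944/18649*(-1/18672) = 251513831/14508922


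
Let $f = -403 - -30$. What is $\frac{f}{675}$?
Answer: $- \frac{373}{675} \approx -0.55259$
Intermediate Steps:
$f = -373$ ($f = -403 + 30 = -373$)
$\frac{f}{675} = - \frac{373}{675}$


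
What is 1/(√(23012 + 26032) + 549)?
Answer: 3/1379 - 2*√12261/252357 ≈ 0.0012979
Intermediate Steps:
1/(√(23012 + 26032) + 549) = 1/(√49044 + 549) = 1/(2*√12261 + 549) = 1/(549 + 2*√12261)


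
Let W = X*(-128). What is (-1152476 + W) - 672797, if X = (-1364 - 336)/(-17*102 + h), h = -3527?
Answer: -9602978853/5261 ≈ -1.8253e+6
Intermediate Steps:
X = 1700/5261 (X = (-1364 - 336)/(-17*102 - 3527) = -1700/(-1734 - 3527) = -1700/(-5261) = -1700*(-1/5261) = 1700/5261 ≈ 0.32313)
W = -217600/5261 (W = (1700/5261)*(-128) = -217600/5261 ≈ -41.361)
(-1152476 + W) - 672797 = (-1152476 - 217600/5261) - 672797 = -6063393836/5261 - 672797 = -9602978853/5261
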